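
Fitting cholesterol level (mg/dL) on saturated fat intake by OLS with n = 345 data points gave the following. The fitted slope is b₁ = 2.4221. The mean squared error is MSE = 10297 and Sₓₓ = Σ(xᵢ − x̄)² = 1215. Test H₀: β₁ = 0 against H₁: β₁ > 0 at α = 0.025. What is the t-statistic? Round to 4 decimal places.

t = 0.8320

SE(b₁) = √(MSE/Sₓₓ) = √(10297/1215) = 2.91117.
t = 2.4221 / 2.91117 = 0.8320.
df = n − 2 = 343.
One-sided p ≈ 0.2030, which is ≥ 0.025, so fail to reject H₀.
The data do not give significant evidence that the true slope on saturated fat intake is positive.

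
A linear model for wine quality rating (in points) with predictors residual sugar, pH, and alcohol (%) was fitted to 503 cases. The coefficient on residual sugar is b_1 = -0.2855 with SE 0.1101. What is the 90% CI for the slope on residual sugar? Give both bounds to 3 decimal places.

df = n − k − 1 = 503 − 3 − 1 = 499.
t* = t_{0.05, 499} = 1.647913.
Margin = t* × SE = 1.647913 × 0.1101 = 0.18144.
CI: -0.2855 ± 0.18144 → (-0.467, -0.104).
With 90% confidence, each one-unit increase in residual sugar is associated with a change of between -0.467 and -0.104 points in wine quality rating, holding the other predictors fixed.

(-0.467, -0.104)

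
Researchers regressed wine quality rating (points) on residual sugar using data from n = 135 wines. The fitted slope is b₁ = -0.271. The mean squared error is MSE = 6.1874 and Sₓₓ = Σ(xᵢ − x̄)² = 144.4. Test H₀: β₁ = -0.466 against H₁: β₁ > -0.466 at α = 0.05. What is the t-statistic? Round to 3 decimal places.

SE(b₁) = √(MSE/Sₓₓ) = √(6.1874/144.4) = 0.207.
t = (-0.271 − (-0.466)) / 0.207 = 0.942.
df = n − 2 = 133.
One-sided p ≈ 0.1739, which is ≥ 0.05, so fail to reject H₀.
The data do not give significant evidence that the true slope on residual sugar exceeds -0.466 points per unit.

t = 0.942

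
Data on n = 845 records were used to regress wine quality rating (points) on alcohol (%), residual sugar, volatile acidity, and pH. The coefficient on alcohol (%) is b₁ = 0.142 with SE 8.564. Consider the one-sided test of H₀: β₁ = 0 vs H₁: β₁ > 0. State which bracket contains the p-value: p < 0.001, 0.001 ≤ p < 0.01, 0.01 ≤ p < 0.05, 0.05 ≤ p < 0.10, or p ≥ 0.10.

t = 0.142 / 8.564 = 0.017.
df = n − k − 1 = 845 − 4 − 1 = 840.
One-sided p = P(T_{840} > t) ≈ 0.4934.
So p ≥ 0.10.

p ≥ 0.10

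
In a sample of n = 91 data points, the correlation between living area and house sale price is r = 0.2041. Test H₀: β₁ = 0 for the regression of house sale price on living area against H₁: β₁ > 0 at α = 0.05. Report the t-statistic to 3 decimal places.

t = r·√(n − 2)/√(1 − r²) = 0.2041·√89/√0.958343 = 1.967.
df = n − 2 = 89.
One-sided p ≈ 0.0262, which is < 0.05, so reject H₀.
There is evidence of a linear association between living area and house sale price.

t = 1.967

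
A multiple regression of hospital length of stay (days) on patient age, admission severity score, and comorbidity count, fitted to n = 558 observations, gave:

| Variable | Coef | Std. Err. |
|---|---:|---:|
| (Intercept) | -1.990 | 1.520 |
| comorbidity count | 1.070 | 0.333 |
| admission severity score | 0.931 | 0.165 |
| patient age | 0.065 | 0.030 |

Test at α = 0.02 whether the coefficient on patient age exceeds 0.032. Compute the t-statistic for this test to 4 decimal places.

Read off: b = 0.065, SE = 0.030 for patient age.
H₀: β₁ = 0.032 vs H₁: β₁ > 0.032.
t = (0.065 − 0.032) / 0.030 = 1.1000.
df = n − k − 1 = 558 − 3 − 1 = 554.
One-sided p ≈ 0.1359, which is ≥ 0.02, so fail to reject H₀.
The data do not give significant evidence that the true slope on patient age exceeds 0.032 days per unit, holding the other predictors fixed.

t = 1.1000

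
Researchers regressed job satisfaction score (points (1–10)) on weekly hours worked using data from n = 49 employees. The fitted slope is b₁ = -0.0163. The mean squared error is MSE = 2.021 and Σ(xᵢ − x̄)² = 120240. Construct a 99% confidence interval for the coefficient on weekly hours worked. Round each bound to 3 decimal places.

SE(b₁) = √(MSE/Sₓₓ) = √(2.021/120240) = 0.00409976.
df = n − 2 = 47.
t* = t_{0.005, 47} = 2.684556.
Margin = t* × SE = 2.684556 × 0.00409976 = 0.01101.
CI: -0.0163 ± 0.01101 → (-0.027, -0.005).
With 99% confidence, each one-unit increase in weekly hours worked is associated with a change of between -0.027 and -0.005 points (1–10) in job satisfaction score.

(-0.027, -0.005)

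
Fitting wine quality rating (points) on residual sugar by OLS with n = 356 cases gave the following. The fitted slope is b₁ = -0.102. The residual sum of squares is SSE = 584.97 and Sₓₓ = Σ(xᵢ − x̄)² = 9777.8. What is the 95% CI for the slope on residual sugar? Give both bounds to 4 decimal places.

(-0.1276, -0.0764)

MSE = SSE/(n − 2) = 584.97/354 = 1.65246.
SE(b₁) = √(MSE/Sₓₓ) = √(1.65246/9777.8) = 0.013.
df = n − 2 = 354.
t* = t_{0.025, 354} = 1.966688.
Margin = t* × SE = 1.966688 × 0.013 = 0.025567.
CI: -0.102 ± 0.025567 → (-0.1276, -0.0764).
With 95% confidence, each one-unit increase in residual sugar is associated with a change of between -0.1276 and -0.0764 points in wine quality rating.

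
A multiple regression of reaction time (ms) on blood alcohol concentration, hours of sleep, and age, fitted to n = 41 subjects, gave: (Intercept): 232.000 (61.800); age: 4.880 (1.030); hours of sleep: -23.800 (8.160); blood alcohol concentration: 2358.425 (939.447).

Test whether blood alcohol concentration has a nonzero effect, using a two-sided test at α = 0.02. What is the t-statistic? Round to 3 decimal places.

t = 2.510

Read off: b = 2358.425, SE = 939.447 for blood alcohol concentration.
H₀: β₁ = 0 vs H₁: β₁ ≠ 0.
t = 2358.425 / 939.447 = 2.510.
df = n − k − 1 = 41 − 3 − 1 = 37.
Two-sided p ≈ 0.0166, which is < 0.02, so reject H₀.
There is evidence that blood alcohol concentration is associated with reaction time, holding the other predictors fixed.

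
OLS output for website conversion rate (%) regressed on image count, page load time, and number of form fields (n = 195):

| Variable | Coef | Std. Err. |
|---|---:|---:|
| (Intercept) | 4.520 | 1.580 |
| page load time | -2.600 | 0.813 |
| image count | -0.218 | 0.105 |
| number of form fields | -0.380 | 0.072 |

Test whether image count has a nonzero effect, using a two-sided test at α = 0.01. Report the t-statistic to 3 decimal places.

t = -2.076

Read off: b = -0.218, SE = 0.105 for image count.
H₀: β₁ = 0 vs H₁: β₁ ≠ 0.
t = -0.218 / 0.105 = -2.076.
df = n − k − 1 = 195 − 3 − 1 = 191.
Two-sided p ≈ 0.0392, which is ≥ 0.01, so fail to reject H₀.
The data do not give significant evidence of an association between image count and website conversion rate, after adjusting for the other predictors.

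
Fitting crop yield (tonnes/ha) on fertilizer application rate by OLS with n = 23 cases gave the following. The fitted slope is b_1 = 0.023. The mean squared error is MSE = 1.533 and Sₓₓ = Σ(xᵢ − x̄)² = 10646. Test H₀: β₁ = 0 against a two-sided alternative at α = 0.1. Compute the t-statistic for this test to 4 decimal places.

SE(b_1) = √(MSE/Sₓₓ) = √(1.533/10646) = 0.0119999.
t = 0.023 / 0.0119999 = 1.9167.
df = n − 2 = 21.
Two-sided p ≈ 0.0690, which is < 0.1, so reject H₀.
There is evidence that fertilizer application rate is associated with crop yield.

t = 1.9167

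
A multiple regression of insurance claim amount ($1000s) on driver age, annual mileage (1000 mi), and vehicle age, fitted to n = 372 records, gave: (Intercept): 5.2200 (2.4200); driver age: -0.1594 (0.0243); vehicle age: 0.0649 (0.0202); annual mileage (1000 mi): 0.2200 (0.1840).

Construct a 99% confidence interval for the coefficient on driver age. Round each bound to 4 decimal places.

Read off: b = -0.1594, SE = 0.0243 for driver age.
df = n − k − 1 = 372 − 3 − 1 = 368.
t* = t_{0.005, 368} = 2.589255.
Margin = t* × SE = 2.589255 × 0.0243 = 0.062919.
CI: -0.1594 ± 0.062919 → (-0.2223, -0.0965).

(-0.2223, -0.0965)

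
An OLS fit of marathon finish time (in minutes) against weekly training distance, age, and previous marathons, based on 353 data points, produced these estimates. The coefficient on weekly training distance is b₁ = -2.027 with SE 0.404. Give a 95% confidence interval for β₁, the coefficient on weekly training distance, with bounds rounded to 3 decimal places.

df = n − k − 1 = 353 − 3 − 1 = 349.
t* = t_{0.025, 349} = 1.966785.
Margin = t* × SE = 1.966785 × 0.404 = 0.79458.
CI: -2.027 ± 0.79458 → (-2.822, -1.232).
With 95% confidence, each one-unit increase in weekly training distance is associated with a change of between -2.822 and -1.232 minutes in marathon finish time, holding the other predictors fixed.

(-2.822, -1.232)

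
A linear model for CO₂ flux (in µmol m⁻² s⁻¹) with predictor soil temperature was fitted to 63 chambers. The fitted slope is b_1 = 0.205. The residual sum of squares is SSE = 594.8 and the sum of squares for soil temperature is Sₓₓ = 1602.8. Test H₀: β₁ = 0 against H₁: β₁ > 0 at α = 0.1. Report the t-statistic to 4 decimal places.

t = 2.6283

MSE = SSE/(n − 2) = 594.8/61 = 9.75082.
SE(b_1) = √(MSE/Sₓₓ) = √(9.75082/1602.8) = 0.0779975.
t = 0.205 / 0.0779975 = 2.6283.
df = n − 2 = 61.
One-sided p ≈ 0.0054, which is < 0.1, so reject H₀.
There is evidence that the true slope on soil temperature is positive.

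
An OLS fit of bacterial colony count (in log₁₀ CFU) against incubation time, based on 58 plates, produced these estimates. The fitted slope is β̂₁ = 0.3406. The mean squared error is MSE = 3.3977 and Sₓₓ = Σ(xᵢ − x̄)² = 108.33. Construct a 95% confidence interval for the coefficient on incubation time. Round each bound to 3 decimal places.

SE(β̂₁) = √(MSE/Sₓₓ) = √(3.3977/108.33) = 0.1771.
df = n − 2 = 56.
t* = t_{0.025, 56} = 2.003241.
Margin = t* × SE = 2.003241 × 0.1771 = 0.35477.
CI: 0.3406 ± 0.35477 → (-0.014, 0.695).
With 95% confidence, each one-unit increase in incubation time is associated with a change of between -0.014 and 0.695 log₁₀ CFU in bacterial colony count.

(-0.014, 0.695)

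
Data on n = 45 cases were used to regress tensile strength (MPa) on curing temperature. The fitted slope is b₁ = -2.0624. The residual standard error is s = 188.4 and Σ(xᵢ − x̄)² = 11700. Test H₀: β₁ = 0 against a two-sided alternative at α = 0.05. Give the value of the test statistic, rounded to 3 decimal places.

t = -1.184

SE(b₁) = s/√Sₓₓ = 188.4/√11700 = 1.74176.
t = -2.0624 / 1.74176 = -1.184.
df = n − 2 = 43.
Two-sided p ≈ 0.2429, which is ≥ 0.05, so fail to reject H₀.
The data do not give significant evidence of an association between curing temperature and tensile strength.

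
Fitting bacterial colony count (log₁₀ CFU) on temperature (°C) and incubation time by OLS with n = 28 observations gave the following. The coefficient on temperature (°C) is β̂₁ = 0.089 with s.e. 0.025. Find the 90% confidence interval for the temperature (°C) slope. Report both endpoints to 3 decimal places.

(0.046, 0.132)

df = n − k − 1 = 28 − 2 − 1 = 25.
t* = t_{0.05, 25} = 1.708141.
Margin = t* × SE = 1.708141 × 0.025 = 0.04270.
CI: 0.089 ± 0.04270 → (0.046, 0.132).
With 90% confidence, each one-unit increase in temperature (°C) is associated with a change of between 0.046 and 0.132 log₁₀ CFU in bacterial colony count, holding the other predictors fixed.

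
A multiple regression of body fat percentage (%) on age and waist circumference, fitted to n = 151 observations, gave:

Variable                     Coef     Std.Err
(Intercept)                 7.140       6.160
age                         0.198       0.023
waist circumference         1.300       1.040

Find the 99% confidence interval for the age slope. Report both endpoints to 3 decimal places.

Read off: b = 0.198, SE = 0.023 for age.
df = n − k − 1 = 151 − 2 − 1 = 148.
t* = t_{0.005, 148} = 2.609456.
Margin = t* × SE = 2.609456 × 0.023 = 0.06002.
CI: 0.198 ± 0.06002 → (0.138, 0.258).

(0.138, 0.258)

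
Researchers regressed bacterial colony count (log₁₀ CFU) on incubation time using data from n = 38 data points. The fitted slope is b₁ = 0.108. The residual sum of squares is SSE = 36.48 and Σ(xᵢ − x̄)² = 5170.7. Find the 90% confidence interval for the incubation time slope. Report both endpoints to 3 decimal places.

MSE = SSE/(n − 2) = 36.48/36 = 1.01333.
SE(b₁) = √(MSE/Sₓₓ) = √(1.01333/5170.7) = 0.0139991.
df = n − 2 = 36.
t* = t_{0.05, 36} = 1.688298.
Margin = t* × SE = 1.688298 × 0.0139991 = 0.02363.
CI: 0.108 ± 0.02363 → (0.084, 0.132).
With 90% confidence, each one-unit increase in incubation time is associated with a change of between 0.084 and 0.132 log₁₀ CFU in bacterial colony count.

(0.084, 0.132)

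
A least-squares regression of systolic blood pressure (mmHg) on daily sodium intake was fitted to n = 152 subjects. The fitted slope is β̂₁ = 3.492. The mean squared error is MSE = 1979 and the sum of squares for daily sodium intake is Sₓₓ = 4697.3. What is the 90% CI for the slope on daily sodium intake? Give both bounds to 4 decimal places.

(2.4177, 4.5663)

SE(β̂₁) = √(MSE/Sₓₓ) = √(1979/4697.3) = 0.649081.
df = n − 2 = 150.
t* = t_{0.05, 150} = 1.655076.
Margin = t* × SE = 1.655076 × 0.649081 = 1.074278.
CI: 3.492 ± 1.074278 → (2.4177, 4.5663).
With 90% confidence, each one-unit increase in daily sodium intake is associated with a change of between 2.4177 and 4.5663 mmHg in systolic blood pressure.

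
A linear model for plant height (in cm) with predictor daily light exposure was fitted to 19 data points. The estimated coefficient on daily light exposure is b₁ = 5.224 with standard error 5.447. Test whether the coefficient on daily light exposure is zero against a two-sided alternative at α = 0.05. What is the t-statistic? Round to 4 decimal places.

H₀: β₁ = 0 vs H₁: β₁ ≠ 0.
t = (b₁ − β₁⁰)/SE = 5.224 / 5.447 = 0.9591.
df = n − 2 = 19 − 2 = 17.
Two-sided p ≈ 0.3510, which is ≥ 0.05, so fail to reject H₀.
The data do not give significant evidence of an association between daily light exposure and plant height.

t = 0.9591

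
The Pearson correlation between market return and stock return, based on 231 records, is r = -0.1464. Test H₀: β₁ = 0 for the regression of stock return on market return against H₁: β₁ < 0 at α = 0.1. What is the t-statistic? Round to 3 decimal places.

t = r·√(n − 2)/√(1 − r²) = -0.1464·√229/√0.978567 = -2.240.
df = n − 2 = 229.
One-sided p ≈ 0.0130, which is < 0.1, so reject H₀.
There is evidence of a linear association between market return and stock return.

t = -2.240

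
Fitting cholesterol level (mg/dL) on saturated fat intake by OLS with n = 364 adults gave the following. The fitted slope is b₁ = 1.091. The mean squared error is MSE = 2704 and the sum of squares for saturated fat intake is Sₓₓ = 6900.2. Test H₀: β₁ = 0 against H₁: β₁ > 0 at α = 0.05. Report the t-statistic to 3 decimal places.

SE(b₁) = √(MSE/Sₓₓ) = √(2704/6900.2) = 0.625997.
t = 1.091 / 0.625997 = 1.743.
df = n − 2 = 362.
One-sided p ≈ 0.0411, which is < 0.05, so reject H₀.
There is evidence that the true slope on saturated fat intake is positive.

t = 1.743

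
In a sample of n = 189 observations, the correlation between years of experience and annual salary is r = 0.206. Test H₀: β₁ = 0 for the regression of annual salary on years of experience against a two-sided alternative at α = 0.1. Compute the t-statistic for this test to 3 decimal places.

t = 2.879

t = r·√(n − 2)/√(1 − r²) = 0.206·√187/√0.957564 = 2.879.
df = n − 2 = 187.
Two-sided p ≈ 0.0045, which is < 0.1, so reject H₀.
There is evidence of a linear association between years of experience and annual salary.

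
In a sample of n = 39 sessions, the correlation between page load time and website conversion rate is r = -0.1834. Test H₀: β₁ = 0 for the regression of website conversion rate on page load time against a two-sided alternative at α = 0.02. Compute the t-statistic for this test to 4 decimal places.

t = -1.1348

t = r·√(n − 2)/√(1 − r²) = -0.1834·√37/√0.966364 = -1.1348.
df = n − 2 = 37.
Two-sided p ≈ 0.2637, which is ≥ 0.02, so fail to reject H₀.
The data do not give significant evidence of a linear association between page load time and website conversion rate.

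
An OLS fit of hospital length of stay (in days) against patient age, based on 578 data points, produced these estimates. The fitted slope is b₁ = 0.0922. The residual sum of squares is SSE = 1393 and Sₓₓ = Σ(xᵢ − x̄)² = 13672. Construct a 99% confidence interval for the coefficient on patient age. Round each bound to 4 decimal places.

MSE = SSE/(n − 2) = 1393/576 = 2.4184.
SE(b₁) = √(MSE/Sₓₓ) = √(2.4184/13672) = 0.0132999.
df = n − 2 = 576.
t* = t_{0.005, 576} = 2.584392.
Margin = t* × SE = 2.584392 × 0.0132999 = 0.034372.
CI: 0.0922 ± 0.034372 → (0.0578, 0.1266).
With 99% confidence, each one-unit increase in patient age is associated with a change of between 0.0578 and 0.1266 days in hospital length of stay.

(0.0578, 0.1266)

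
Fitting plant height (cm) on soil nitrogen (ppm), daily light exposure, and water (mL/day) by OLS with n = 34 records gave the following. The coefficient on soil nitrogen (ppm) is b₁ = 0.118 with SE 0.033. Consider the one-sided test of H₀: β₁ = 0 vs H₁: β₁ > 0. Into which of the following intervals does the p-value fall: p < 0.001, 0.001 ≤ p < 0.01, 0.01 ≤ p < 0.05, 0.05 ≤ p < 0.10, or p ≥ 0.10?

p < 0.001

t = 0.118 / 0.033 = 3.576.
df = n − k − 1 = 34 − 3 − 1 = 30.
One-sided p = P(T_{30} > t) ≈ 0.0006.
So p < 0.001.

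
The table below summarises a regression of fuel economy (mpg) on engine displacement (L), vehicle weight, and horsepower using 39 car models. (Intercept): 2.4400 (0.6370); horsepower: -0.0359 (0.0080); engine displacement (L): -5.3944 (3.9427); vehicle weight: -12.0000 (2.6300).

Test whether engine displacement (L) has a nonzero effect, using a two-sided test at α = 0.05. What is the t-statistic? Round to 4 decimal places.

t = -1.3682

Read off: b = -5.3944, SE = 3.9427 for engine displacement (L).
H₀: β₁ = 0 vs H₁: β₁ ≠ 0.
t = -5.3944 / 3.9427 = -1.3682.
df = n − k − 1 = 39 − 3 − 1 = 35.
Two-sided p ≈ 0.1800, which is ≥ 0.05, so fail to reject H₀.
The data do not give significant evidence of an association between engine displacement (L) and fuel economy, after adjusting for the other predictors.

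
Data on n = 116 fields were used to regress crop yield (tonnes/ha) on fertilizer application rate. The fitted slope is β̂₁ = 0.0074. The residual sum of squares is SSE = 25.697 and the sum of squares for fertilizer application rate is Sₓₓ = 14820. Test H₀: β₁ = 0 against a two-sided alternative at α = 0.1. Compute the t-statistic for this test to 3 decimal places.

t = 1.897

MSE = SSE/(n − 2) = 25.697/114 = 0.225412.
SE(β̂₁) = √(MSE/Sₓₓ) = √(0.225412/14820) = 0.0039.
t = 0.0074 / 0.0039 = 1.897.
df = n − 2 = 114.
Two-sided p ≈ 0.0603, which is < 0.1, so reject H₀.
There is evidence that fertilizer application rate is associated with crop yield.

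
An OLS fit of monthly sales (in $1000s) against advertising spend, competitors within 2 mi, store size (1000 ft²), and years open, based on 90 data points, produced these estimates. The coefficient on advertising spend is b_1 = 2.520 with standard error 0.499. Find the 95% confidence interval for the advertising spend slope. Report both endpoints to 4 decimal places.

df = n − k − 1 = 90 − 4 − 1 = 85.
t* = t_{0.025, 85} = 1.988268.
Margin = t* × SE = 1.988268 × 0.499 = 0.992146.
CI: 2.520 ± 0.992146 → (1.5279, 3.5121).
With 95% confidence, each one-unit increase in advertising spend is associated with a change of between 1.5279 and 3.5121 $1000s in monthly sales, holding the other predictors fixed.

(1.5279, 3.5121)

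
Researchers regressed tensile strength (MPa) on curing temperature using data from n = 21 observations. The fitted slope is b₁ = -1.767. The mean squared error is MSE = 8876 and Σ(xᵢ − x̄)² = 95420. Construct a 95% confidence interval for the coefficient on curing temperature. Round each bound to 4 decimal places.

(-2.4054, -1.1286)

SE(b₁) = √(MSE/Sₓₓ) = √(8876/95420) = 0.304992.
df = n − 2 = 19.
t* = t_{0.025, 19} = 2.093024.
Margin = t* × SE = 2.093024 × 0.304992 = 0.638356.
CI: -1.767 ± 0.638356 → (-2.4054, -1.1286).
With 95% confidence, each one-unit increase in curing temperature is associated with a change of between -2.4054 and -1.1286 MPa in tensile strength.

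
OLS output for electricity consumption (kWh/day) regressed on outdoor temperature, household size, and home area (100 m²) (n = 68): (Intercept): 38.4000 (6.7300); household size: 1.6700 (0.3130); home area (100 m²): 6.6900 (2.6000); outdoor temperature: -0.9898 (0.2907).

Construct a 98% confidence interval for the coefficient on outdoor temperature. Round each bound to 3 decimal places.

Read off: b = -0.9898, SE = 0.2907 for outdoor temperature.
df = n − k − 1 = 68 − 3 − 1 = 64.
t* = t_{0.01, 64} = 2.386037.
Margin = t* × SE = 2.386037 × 0.2907 = 0.69362.
CI: -0.9898 ± 0.69362 → (-1.683, -0.296).

(-1.683, -0.296)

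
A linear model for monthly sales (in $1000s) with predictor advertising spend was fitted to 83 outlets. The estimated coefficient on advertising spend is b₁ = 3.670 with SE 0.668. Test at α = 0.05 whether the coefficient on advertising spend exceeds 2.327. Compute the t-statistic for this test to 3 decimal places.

t = 2.010

H₀: β₁ = 2.327 vs H₁: β₁ > 2.327.
t = (b₁ − β₁⁰)/SE = (3.670 − 2.327) / 0.668 = 2.010.
df = n − 2 = 83 − 2 = 81.
One-sided p ≈ 0.0239, which is < 0.05, so reject H₀.
There is evidence that the true slope on advertising spend exceeds 2.327 $1000s per unit.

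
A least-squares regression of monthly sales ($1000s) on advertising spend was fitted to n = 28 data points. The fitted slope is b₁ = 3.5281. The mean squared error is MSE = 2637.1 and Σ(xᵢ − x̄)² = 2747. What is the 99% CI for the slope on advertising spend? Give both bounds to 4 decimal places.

(0.8055, 6.2507)

SE(b₁) = √(MSE/Sₓₓ) = √(2637.1/2747) = 0.979792.
df = n − 2 = 26.
t* = t_{0.005, 26} = 2.778715.
Margin = t* × SE = 2.778715 × 0.979792 = 2.722563.
CI: 3.5281 ± 2.722563 → (0.8055, 6.2507).
With 99% confidence, each one-unit increase in advertising spend is associated with a change of between 0.8055 and 6.2507 $1000s in monthly sales.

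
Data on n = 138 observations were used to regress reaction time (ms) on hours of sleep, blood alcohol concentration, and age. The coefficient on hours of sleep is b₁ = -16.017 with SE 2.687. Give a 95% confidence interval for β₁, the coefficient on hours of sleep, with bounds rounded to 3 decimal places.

(-21.331, -10.703)

df = n − k − 1 = 138 − 3 − 1 = 134.
t* = t_{0.025, 134} = 1.977826.
Margin = t* × SE = 1.977826 × 2.687 = 5.31442.
CI: -16.017 ± 5.31442 → (-21.331, -10.703).
With 95% confidence, each one-unit increase in hours of sleep is associated with a change of between -21.331 and -10.703 ms in reaction time, holding the other predictors fixed.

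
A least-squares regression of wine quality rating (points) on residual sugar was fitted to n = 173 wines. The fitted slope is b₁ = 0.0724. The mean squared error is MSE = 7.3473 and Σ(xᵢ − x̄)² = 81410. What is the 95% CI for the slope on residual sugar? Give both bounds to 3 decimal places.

SE(b₁) = √(MSE/Sₓₓ) = √(7.3473/81410) = 0.00950003.
df = n − 2 = 171.
t* = t_{0.025, 171} = 1.973934.
Margin = t* × SE = 1.973934 × 0.00950003 = 0.01875.
CI: 0.0724 ± 0.01875 → (0.054, 0.091).
With 95% confidence, each one-unit increase in residual sugar is associated with a change of between 0.054 and 0.091 points in wine quality rating.

(0.054, 0.091)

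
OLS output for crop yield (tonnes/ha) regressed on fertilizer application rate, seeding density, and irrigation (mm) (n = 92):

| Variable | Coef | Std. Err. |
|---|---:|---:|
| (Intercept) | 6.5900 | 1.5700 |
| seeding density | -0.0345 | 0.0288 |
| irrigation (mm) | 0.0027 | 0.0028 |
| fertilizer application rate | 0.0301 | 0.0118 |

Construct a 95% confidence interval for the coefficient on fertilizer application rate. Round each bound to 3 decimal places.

(0.007, 0.054)

Read off: b = 0.0301, SE = 0.0118 for fertilizer application rate.
df = n − k − 1 = 92 − 3 − 1 = 88.
t* = t_{0.025, 88} = 1.98729.
Margin = t* × SE = 1.98729 × 0.0118 = 0.02345.
CI: 0.0301 ± 0.02345 → (0.007, 0.054).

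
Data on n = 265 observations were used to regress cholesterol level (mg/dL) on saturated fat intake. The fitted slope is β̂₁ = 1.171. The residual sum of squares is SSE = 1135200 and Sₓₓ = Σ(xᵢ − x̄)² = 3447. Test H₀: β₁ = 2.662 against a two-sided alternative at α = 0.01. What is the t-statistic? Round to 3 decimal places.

t = -1.332

MSE = SSE/(n − 2) = 1135200/263 = 4316.35.
SE(β̂₁) = √(MSE/Sₓₓ) = √(4316.35/3447) = 1.11902.
t = (1.171 − 2.662) / 1.11902 = -1.332.
df = n − 2 = 263.
Two-sided p ≈ 0.1839, which is ≥ 0.01, so fail to reject H₀.
The data are consistent with a true slope of 2.662 mg/dL per unit of saturated fat intake.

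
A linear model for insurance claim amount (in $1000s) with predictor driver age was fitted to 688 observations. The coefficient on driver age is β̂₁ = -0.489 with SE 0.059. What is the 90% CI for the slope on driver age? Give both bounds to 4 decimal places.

df = n − 2 = 688 − 2 = 686.
t* = t_{0.05, 686} = 1.647078.
Margin = t* × SE = 1.647078 × 0.059 = 0.097178.
CI: -0.489 ± 0.097178 → (-0.5862, -0.3918).
With 90% confidence, each one-unit increase in driver age is associated with a change of between -0.5862 and -0.3918 $1000s in insurance claim amount.

(-0.5862, -0.3918)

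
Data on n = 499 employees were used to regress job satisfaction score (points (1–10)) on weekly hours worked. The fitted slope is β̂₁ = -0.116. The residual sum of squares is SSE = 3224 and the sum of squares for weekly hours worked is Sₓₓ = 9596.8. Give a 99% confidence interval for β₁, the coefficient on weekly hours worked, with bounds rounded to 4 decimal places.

MSE = SSE/(n − 2) = 3224/497 = 6.48692.
SE(β̂₁) = √(MSE/Sₓₓ) = √(6.48692/9596.8) = 0.025999.
df = n − 2 = 497.
t* = t_{0.005, 497} = 2.585758.
Margin = t* × SE = 2.585758 × 0.025999 = 0.067227.
CI: -0.116 ± 0.067227 → (-0.1832, -0.0488).
With 99% confidence, each one-unit increase in weekly hours worked is associated with a change of between -0.1832 and -0.0488 points (1–10) in job satisfaction score.

(-0.1832, -0.0488)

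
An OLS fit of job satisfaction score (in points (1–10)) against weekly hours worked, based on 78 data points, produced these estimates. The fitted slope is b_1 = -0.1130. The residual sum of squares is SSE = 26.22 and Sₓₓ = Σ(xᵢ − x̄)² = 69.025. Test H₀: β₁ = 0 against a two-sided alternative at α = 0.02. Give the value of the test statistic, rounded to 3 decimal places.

MSE = SSE/(n − 2) = 26.22/76 = 0.345.
SE(b_1) = √(MSE/Sₓₓ) = √(0.345/69.025) = 0.0706979.
t = -0.1130 / 0.0706979 = -1.598.
df = n − 2 = 76.
Two-sided p ≈ 0.1141, which is ≥ 0.02, so fail to reject H₀.
The data do not give significant evidence of an association between weekly hours worked and job satisfaction score.

t = -1.598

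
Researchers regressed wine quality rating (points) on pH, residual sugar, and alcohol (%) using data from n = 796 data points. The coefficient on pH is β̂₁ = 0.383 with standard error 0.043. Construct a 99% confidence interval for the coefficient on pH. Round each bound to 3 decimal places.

(0.272, 0.494)

df = n − k − 1 = 796 − 3 − 1 = 792.
t* = t_{0.005, 792} = 2.582051.
Margin = t* × SE = 2.582051 × 0.043 = 0.11103.
CI: 0.383 ± 0.11103 → (0.272, 0.494).
With 99% confidence, each one-unit increase in pH is associated with a change of between 0.272 and 0.494 points in wine quality rating, holding the other predictors fixed.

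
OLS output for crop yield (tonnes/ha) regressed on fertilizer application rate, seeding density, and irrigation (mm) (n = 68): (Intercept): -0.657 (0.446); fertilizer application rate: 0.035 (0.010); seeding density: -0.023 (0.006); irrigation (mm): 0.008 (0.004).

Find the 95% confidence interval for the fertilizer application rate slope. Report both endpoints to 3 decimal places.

(0.015, 0.055)

Read off: b = 0.035, SE = 0.010 for fertilizer application rate.
df = n − k − 1 = 68 − 3 − 1 = 64.
t* = t_{0.025, 64} = 1.99773.
Margin = t* × SE = 1.99773 × 0.010 = 0.01998.
CI: 0.035 ± 0.01998 → (0.015, 0.055).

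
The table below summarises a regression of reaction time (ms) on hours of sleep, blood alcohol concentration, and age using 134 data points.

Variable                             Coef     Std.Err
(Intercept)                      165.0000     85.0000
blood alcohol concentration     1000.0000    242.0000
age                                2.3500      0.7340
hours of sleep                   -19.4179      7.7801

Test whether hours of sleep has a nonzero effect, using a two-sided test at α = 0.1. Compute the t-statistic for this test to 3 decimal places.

Read off: b = -19.4179, SE = 7.7801 for hours of sleep.
H₀: β₁ = 0 vs H₁: β₁ ≠ 0.
t = -19.4179 / 7.7801 = -2.496.
df = n − k − 1 = 134 − 3 − 1 = 130.
Two-sided p ≈ 0.0138, which is < 0.1, so reject H₀.
There is evidence that hours of sleep is associated with reaction time, holding the other predictors fixed.

t = -2.496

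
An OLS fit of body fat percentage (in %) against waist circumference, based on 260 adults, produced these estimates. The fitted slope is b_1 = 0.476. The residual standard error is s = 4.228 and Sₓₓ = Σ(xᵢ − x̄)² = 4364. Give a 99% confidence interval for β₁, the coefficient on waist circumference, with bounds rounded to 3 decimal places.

SE(b_1) = s/√Sₓₓ = 4.228/√4364 = 0.0640019.
df = n − 2 = 258.
t* = t_{0.005, 258} = 2.595019.
Margin = t* × SE = 2.595019 × 0.0640019 = 0.16609.
CI: 0.476 ± 0.16609 → (0.310, 0.642).
With 99% confidence, each one-unit increase in waist circumference is associated with a change of between 0.310 and 0.642 % in body fat percentage.

(0.310, 0.642)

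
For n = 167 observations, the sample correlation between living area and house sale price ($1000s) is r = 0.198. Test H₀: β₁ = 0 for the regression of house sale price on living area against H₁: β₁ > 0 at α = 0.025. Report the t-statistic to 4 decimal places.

t = 2.5947

t = r·√(n − 2)/√(1 − r²) = 0.198·√165/√0.960796 = 2.5947.
df = n − 2 = 165.
One-sided p ≈ 0.0052, which is < 0.025, so reject H₀.
There is evidence of a linear association between living area and house sale price.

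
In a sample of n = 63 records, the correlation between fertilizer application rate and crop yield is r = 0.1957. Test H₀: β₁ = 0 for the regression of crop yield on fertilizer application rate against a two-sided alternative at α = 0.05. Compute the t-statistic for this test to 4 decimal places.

t = 1.5586

t = r·√(n − 2)/√(1 − r²) = 0.1957·√61/√0.961702 = 1.5586.
df = n − 2 = 61.
Two-sided p ≈ 0.1243, which is ≥ 0.05, so fail to reject H₀.
The data do not give significant evidence of a linear association between fertilizer application rate and crop yield.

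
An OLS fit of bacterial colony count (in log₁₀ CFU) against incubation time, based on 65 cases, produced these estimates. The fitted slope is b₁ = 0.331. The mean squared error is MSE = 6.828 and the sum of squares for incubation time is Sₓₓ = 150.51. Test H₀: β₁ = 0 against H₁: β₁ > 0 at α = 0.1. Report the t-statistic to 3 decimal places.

t = 1.554

SE(b₁) = √(MSE/Sₓₓ) = √(6.828/150.51) = 0.212992.
t = 0.331 / 0.212992 = 1.554.
df = n − 2 = 63.
One-sided p ≈ 0.0626, which is < 0.1, so reject H₀.
There is evidence that the true slope on incubation time is positive.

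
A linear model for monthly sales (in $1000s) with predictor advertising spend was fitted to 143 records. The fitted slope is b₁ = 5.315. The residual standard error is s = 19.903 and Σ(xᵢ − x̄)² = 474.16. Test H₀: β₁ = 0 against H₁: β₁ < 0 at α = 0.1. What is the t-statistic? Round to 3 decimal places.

t = 5.815

SE(b₁) = s/√Sₓₓ = 19.903/√474.16 = 0.914021.
t = 5.315 / 0.914021 = 5.815.
df = n − 2 = 141.
One-sided p ≈ 1.0000, which is ≥ 0.1, so fail to reject H₀.
The data do not give significant evidence that the true slope on advertising spend is negative.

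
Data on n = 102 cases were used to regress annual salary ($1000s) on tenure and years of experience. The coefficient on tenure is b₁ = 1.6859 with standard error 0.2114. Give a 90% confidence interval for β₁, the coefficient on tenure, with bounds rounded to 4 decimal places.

(1.3349, 2.0369)

df = n − k − 1 = 102 − 2 − 1 = 99.
t* = t_{0.05, 99} = 1.660391.
Margin = t* × SE = 1.660391 × 0.2114 = 0.351007.
CI: 1.6859 ± 0.351007 → (1.3349, 2.0369).
With 90% confidence, each one-unit increase in tenure is associated with a change of between 1.3349 and 2.0369 $1000s in annual salary, holding the other predictors fixed.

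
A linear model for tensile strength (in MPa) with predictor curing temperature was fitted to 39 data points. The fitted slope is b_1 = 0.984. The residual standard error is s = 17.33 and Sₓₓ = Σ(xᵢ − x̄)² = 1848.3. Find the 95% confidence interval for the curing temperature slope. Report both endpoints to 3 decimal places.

SE(b_1) = s/√Sₓₓ = 17.33/√1848.3 = 0.4031.
df = n − 2 = 37.
t* = t_{0.025, 37} = 2.026192.
Margin = t* × SE = 2.026192 × 0.4031 = 0.81676.
CI: 0.984 ± 0.81676 → (0.167, 1.801).
With 95% confidence, each one-unit increase in curing temperature is associated with a change of between 0.167 and 1.801 MPa in tensile strength.

(0.167, 1.801)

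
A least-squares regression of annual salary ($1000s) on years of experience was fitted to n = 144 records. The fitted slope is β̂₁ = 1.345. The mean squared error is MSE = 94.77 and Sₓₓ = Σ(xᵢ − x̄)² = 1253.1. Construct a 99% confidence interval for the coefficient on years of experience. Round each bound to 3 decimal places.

(0.627, 2.063)

SE(β̂₁) = √(MSE/Sₓₓ) = √(94.77/1253.1) = 0.275006.
df = n − 2 = 142.
t* = t_{0.005, 142} = 2.610895.
Margin = t* × SE = 2.610895 × 0.275006 = 0.71801.
CI: 1.345 ± 0.71801 → (0.627, 2.063).
With 99% confidence, each one-unit increase in years of experience is associated with a change of between 0.627 and 2.063 $1000s in annual salary.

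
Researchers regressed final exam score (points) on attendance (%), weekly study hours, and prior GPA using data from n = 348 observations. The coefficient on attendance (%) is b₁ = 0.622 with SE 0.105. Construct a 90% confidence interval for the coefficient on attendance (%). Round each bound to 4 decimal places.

(0.4488, 0.7952)

df = n − k − 1 = 348 − 3 − 1 = 344.
t* = t_{0.05, 344} = 1.649295.
Margin = t* × SE = 1.649295 × 0.105 = 0.173176.
CI: 0.622 ± 0.173176 → (0.4488, 0.7952).
With 90% confidence, each one-unit increase in attendance (%) is associated with a change of between 0.4488 and 0.7952 points in final exam score, holding the other predictors fixed.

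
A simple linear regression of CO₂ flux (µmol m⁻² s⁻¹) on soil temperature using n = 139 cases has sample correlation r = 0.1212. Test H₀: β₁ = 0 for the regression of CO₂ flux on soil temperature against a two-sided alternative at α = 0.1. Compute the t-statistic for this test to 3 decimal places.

t = 1.429

t = r·√(n − 2)/√(1 − r²) = 0.1212·√137/√0.985311 = 1.429.
df = n − 2 = 137.
Two-sided p ≈ 0.1552, which is ≥ 0.1, so fail to reject H₀.
The data do not give significant evidence of a linear association between soil temperature and CO₂ flux.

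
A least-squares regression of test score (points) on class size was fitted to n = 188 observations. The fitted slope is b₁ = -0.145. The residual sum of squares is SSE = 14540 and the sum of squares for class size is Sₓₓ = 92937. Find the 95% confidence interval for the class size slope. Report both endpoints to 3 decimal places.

MSE = SSE/(n − 2) = 14540/186 = 78.172.
SE(b₁) = √(MSE/Sₓₓ) = √(78.172/92937) = 0.0290022.
df = n − 2 = 186.
t* = t_{0.025, 186} = 1.9728.
Margin = t* × SE = 1.9728 × 0.0290022 = 0.05722.
CI: -0.145 ± 0.05722 → (-0.202, -0.088).
With 95% confidence, each one-unit increase in class size is associated with a change of between -0.202 and -0.088 points in test score.

(-0.202, -0.088)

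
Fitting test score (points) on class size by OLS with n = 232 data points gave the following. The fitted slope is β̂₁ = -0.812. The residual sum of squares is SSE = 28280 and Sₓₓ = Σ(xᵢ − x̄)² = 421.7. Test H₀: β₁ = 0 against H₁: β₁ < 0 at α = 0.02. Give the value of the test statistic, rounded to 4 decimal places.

MSE = SSE/(n − 2) = 28280/230 = 122.957.
SE(β̂₁) = √(MSE/Sₓₓ) = √(122.957/421.7) = 0.539975.
t = -0.812 / 0.539975 = -1.5038.
df = n − 2 = 230.
One-sided p ≈ 0.0670, which is ≥ 0.02, so fail to reject H₀.
The data do not give significant evidence that the true slope on class size is negative.

t = -1.5038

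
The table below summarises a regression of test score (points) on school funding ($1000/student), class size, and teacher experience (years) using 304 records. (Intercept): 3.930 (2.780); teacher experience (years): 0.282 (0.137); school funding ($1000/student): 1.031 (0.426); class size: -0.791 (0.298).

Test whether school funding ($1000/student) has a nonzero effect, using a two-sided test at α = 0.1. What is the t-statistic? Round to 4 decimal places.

Read off: b = 1.031, SE = 0.426 for school funding ($1000/student).
H₀: β₁ = 0 vs H₁: β₁ ≠ 0.
t = 1.031 / 0.426 = 2.4202.
df = n − k − 1 = 304 − 3 − 1 = 300.
Two-sided p ≈ 0.0161, which is < 0.1, so reject H₀.
There is evidence that school funding ($1000/student) is associated with test score, holding the other predictors fixed.

t = 2.4202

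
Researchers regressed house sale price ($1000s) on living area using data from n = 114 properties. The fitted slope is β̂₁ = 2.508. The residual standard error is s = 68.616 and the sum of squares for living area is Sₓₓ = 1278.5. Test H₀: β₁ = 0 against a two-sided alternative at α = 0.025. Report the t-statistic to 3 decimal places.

t = 1.307

SE(β̂₁) = s/√Sₓₓ = 68.616/√1278.5 = 1.919.
t = 2.508 / 1.919 = 1.307.
df = n − 2 = 112.
Two-sided p ≈ 0.1939, which is ≥ 0.025, so fail to reject H₀.
The data do not give significant evidence of an association between living area and house sale price.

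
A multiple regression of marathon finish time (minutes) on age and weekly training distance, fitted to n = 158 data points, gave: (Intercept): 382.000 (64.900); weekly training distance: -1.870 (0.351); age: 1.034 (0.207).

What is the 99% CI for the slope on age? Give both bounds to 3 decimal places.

(0.494, 1.574)

Read off: b = 1.034, SE = 0.207 for age.
df = n − k − 1 = 158 − 2 − 1 = 155.
t* = t_{0.005, 155} = 2.60792.
Margin = t* × SE = 2.60792 × 0.207 = 0.53984.
CI: 1.034 ± 0.53984 → (0.494, 1.574).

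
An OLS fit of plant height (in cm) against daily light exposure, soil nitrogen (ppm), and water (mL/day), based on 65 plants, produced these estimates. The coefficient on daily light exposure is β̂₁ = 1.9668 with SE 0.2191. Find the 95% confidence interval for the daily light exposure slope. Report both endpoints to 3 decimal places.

(1.529, 2.405)

df = n − k − 1 = 65 − 3 − 1 = 61.
t* = t_{0.025, 61} = 1.999624.
Margin = t* × SE = 1.999624 × 0.2191 = 0.43812.
CI: 1.9668 ± 0.43812 → (1.529, 2.405).
With 95% confidence, each one-unit increase in daily light exposure is associated with a change of between 1.529 and 2.405 cm in plant height, holding the other predictors fixed.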